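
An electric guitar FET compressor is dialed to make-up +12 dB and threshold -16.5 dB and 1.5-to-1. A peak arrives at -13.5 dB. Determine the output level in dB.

-2.5 dB

The input is 3 dB above the -16.5 dB threshold.
The 3 dB excess becomes 2 dB after 1.5:1 reduction.
That puts the output at -14.5 dB; make-up adds 12 dB, giving -2.5 dB.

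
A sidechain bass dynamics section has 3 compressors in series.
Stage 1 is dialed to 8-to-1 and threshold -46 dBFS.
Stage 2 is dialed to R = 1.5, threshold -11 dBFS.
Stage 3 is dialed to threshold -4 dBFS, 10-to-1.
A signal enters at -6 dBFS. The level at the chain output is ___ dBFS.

-41 dBFS

Stage 1: 40 dB above -46 dBFS, reduced 8:1 to 5 dB above → -41 dBFS.
Stage 2: below threshold (-41 ≤ -11); passes unchanged; output -41 dBFS.
Stage 3: below threshold (-41 ≤ -4); passes unchanged; output -41 dBFS.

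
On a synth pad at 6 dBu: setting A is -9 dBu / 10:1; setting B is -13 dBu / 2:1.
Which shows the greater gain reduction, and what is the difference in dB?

A: 15 dB over, compressed to 1.5 dB over, so 13.5 dB of GR.
B: 19 dB over, compressed to 9.5 dB over, so 9.5 dB of GR.
A applies 4 dB more gain reduction.

A, by 4 dB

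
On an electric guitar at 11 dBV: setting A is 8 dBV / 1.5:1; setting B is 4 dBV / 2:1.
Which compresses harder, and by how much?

B, by 2.5 dB

A: 3 dB over, compressed to 2 dB over, so 1 dB of GR.
B: 7 dB over, compressed to 3.5 dB over, so 3.5 dB of GR.
Difference: 2.5 dB in favour of B.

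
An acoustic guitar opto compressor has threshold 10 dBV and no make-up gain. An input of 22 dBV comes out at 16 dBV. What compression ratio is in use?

Input overshoot = 22 − 10 = 12 dB; output overshoot = 16 − 10 = 6 dB.
Ratio = 12 / 6 = 2.

2:1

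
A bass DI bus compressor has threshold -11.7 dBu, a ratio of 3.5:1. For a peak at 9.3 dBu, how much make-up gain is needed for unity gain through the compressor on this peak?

15 dB

Without make-up, output = threshold + overshoot/3.5 = -11.7 + 6 = -5.7 dBu.
Gap to target: 15 dB.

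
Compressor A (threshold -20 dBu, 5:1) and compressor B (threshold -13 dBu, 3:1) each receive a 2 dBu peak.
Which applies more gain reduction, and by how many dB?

A: GR = 22 − 22/5 = 17.6 dB.
B: GR = 15 − 15/3 = 10 dB.
Difference: 7.6 dB in favour of A.

A, by 7.6 dB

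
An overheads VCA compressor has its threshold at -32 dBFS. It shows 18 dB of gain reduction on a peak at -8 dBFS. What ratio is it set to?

4:1

Input overshoot = -8 − (-32) = 24 dB.
Output overshoot = 24 − 18 = 6 dB.
Ratio = input overshoot / output overshoot = 24 / 6 = 4.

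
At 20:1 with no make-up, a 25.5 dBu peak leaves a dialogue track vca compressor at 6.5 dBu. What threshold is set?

5.5 dBu

Let T be the threshold. Output overshoot = (input overshoot)/R, so 6.5 − T = (25.5 − T)/20.
20·(6.5 − T) = 25.5 − T → 19·T = 130 − 25.5 = 104.5.
T = 104.5/19 = 5.5 dBu.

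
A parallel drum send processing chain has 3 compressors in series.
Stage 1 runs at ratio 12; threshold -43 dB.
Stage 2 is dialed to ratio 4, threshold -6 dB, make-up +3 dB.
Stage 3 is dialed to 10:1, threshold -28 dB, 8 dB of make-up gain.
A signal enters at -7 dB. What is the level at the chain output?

Stage 1: overshoot 36 dB → 36/12 = 3 dB → -40 dB.
Stage 2: below threshold (-40 ≤ -6); passes unchanged; make-up brings it to -37 dB.
Stage 3: -37 dB ≤ -28 dB, so stage 3 doesn't engage; make-up brings it to -29 dB.

-29 dB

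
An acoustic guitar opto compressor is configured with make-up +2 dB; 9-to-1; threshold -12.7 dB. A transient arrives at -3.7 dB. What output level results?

Overshoot: -3.7 − (-12.7) = 9 dB.
At 9:1 the overshoot is divided by 9, leaving 1 dB above threshold.
So the level is -12.7 + 1 = -11.7 dB; make-up adds 2 dB, giving -9.7 dB.

-9.7 dB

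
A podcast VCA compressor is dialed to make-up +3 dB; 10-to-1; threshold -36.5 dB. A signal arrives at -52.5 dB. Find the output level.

-52.5 dB is 16 dB below the -36.5 dB threshold, so no gain reduction is applied.
Make-up gain adds 3 dB: -52.5 + 3 = -49.5 dB.

-49.5 dB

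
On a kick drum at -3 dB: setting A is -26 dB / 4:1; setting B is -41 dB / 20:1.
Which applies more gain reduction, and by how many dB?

A: overshoot 23 dB → output overshoot 5.75 dB → GR 17.25 dB.
B: overshoot 38 dB → output overshoot 1.9 dB → GR 36.1 dB.
B applies 18.85 dB more gain reduction.

B, by 18.85 dB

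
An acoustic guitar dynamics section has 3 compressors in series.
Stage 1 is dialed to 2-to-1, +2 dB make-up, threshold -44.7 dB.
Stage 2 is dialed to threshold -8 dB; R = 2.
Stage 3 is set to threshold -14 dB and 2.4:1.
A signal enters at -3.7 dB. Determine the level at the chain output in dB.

Stage 1: 41 dB above -44.7 dB, reduced 2:1 to 20.5 dB above → -24.2 dB; +2 dB make-up → -22.2 dB.
Stage 2: below threshold (-22.2 ≤ -8); passes unchanged; output -22.2 dB.
Stage 3: below threshold (-22.2 ≤ -14); passes unchanged; output -22.2 dB.

-22.2 dB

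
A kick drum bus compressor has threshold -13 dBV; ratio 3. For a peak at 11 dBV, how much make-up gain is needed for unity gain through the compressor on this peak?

16 dB

The peak compresses to -13 + 24/3 = -5 dBV.
To reach 11 dBV requires 11 − (-5) = 16 dB of make-up.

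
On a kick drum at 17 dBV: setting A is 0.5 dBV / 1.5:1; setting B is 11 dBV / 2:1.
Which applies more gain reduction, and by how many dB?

A: overshoot 16.5 dB → output overshoot 11 dB → GR 5.5 dB.
B: overshoot 6 dB → output overshoot 3 dB → GR 3 dB.
Difference: 2.5 dB in favour of A.

A, by 2.5 dB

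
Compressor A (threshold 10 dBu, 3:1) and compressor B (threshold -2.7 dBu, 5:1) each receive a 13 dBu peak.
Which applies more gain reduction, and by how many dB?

B, by 10.56 dB

A: 3 dB over, compressed to 1 dB over, so 2 dB of GR.
B: 15.7 dB over, compressed to 3.14 dB over, so 12.56 dB of GR.
B applies 10.56 dB more gain reduction.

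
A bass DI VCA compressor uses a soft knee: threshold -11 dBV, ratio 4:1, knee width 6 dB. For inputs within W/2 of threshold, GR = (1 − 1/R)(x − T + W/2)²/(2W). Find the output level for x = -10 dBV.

-11 dBV

x − T + W/2 = -10 − (-11) + 3 = 4.
GR = (1 − 1/4) × 4² / 12 = 0.75 × 16 / 12 = 1 dB.
Output = -10 − 1 = -11 dBV.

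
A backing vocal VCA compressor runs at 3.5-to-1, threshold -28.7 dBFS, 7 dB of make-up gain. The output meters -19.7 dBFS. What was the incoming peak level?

-21.7 dBFS

Before make-up, the level was -19.7 − 7 = -26.7 dBFS.
Post-compression overshoot = -26.7 − (-28.7) = 2 dB.
Before 3.5:1 compression the overshoot was 2 × 3.5 = 7 dB, so input = -28.7 + 7 = -21.7 dBFS.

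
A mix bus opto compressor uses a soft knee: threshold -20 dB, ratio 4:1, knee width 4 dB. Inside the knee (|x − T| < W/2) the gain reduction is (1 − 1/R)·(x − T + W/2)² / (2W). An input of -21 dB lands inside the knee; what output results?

x − T + W/2 = -21 − (-20) + 2 = 1.
GR = (1 − 1/4) × 1² / 8 = 0.75 × 1 / 8 = 0.09375 dB.
Output = -21 − 0.09375 = -21.09375 dB.

-21.09375 dB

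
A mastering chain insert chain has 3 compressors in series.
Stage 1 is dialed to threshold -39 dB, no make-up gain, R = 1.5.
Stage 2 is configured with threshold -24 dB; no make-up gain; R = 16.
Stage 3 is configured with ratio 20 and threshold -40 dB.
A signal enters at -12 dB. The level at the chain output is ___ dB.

Stage 1: overshoot 27 dB → 27/1.5 = 18 dB → -21 dB.
Stage 2: overshoot 3 dB → 3/16 = 0.1875 dB → -23.8125 dB.
Stage 3: overshoot 16.1875 dB → 16.1875/20 = 0.809375 dB → -39.190625 dB.

-39.190625 dB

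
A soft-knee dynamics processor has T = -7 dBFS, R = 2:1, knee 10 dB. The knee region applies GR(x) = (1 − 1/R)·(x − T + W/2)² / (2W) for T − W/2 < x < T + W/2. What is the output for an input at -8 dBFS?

x − T + W/2 = -8 − (-7) + 5 = 4.
GR = (1 − 1/2) × 4² / 20 = 0.5 × 16 / 20 = 0.4 dB.
Output = -8 − 0.4 = -8.4 dBFS.

-8.4 dBFS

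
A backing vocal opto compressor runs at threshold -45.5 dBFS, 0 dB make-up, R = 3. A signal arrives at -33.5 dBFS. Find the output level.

The input is 12 dB above the -45.5 dBFS threshold.
3:1 compression reduces that to 12/3 = 4 dB over.
That puts the output at -41.5 dBFS.

-41.5 dBFS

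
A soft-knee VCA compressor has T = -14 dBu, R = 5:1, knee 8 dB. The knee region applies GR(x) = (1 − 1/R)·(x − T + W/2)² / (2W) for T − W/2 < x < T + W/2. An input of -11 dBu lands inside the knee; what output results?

x − T + W/2 = -11 − (-14) + 4 = 7.
GR = (1 − 1/5) × 7² / 16 = 0.8 × 49 / 16 = 2.45 dB.
Output = -11 − 2.45 = -13.45 dBu.

-13.45 dBu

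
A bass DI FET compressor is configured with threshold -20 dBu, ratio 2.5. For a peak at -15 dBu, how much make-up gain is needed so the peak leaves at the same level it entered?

The peak compresses to -20 + 5/2.5 = -18 dBu.
To reach -15 dBu requires -15 − (-18) = 3 dB of make-up.

3 dB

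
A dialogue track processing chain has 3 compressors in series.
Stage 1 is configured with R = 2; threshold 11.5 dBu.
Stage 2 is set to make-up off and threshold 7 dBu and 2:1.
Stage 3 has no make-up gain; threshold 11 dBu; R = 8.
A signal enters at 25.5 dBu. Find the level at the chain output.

11.21875 dBu

Stage 1: 14 dB above 11.5 dBu, reduced 2:1 to 7 dB above → 18.5 dBu.
Stage 2: overshoot 11.5 dB → 11.5/2 = 5.75 dB → 12.75 dBu.
Stage 3: overshoot 1.75 dB → 1.75/8 = 0.21875 dB → 11.21875 dBu.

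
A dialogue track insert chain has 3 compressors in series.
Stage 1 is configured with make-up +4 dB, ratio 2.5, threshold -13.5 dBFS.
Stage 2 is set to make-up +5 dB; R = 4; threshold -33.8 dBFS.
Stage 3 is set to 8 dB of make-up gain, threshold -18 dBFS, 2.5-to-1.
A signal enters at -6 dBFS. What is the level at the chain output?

Stage 1: overshoot 7.5 dB → 7.5/2.5 = 3 dB → -10.5 dBFS; +4 dB make-up → -6.5 dBFS.
Stage 2: overshoot 27.3 dB → 27.3/4 = 6.825 dB → -26.975 dBFS; +5 dB make-up → -21.975 dBFS.
Stage 3: below threshold (-21.975 ≤ -18); passes unchanged; make-up brings it to -13.975 dBFS.

-13.975 dBFS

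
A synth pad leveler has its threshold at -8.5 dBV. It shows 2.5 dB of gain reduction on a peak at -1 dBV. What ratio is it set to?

Input overshoot = -1 − (-8.5) = 7.5 dB.
Output overshoot = 7.5 − 2.5 = 5 dB.
Ratio = input overshoot / output overshoot = 7.5 / 5 = 1.5.

1.5:1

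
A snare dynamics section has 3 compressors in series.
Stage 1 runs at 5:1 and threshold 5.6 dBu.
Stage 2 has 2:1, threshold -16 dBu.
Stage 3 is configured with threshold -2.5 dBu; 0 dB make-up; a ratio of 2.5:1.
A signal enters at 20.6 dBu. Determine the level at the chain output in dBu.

-3.7 dBu

Stage 1: 20.6 dBu is 15 dB over 5.6 dBu; at 5:1 that becomes 3 dB over, giving 8.6 dBu.
Stage 2: 8.6 dBu is 24.6 dB over -16 dBu; at 2:1 that becomes 12.3 dB over, giving -3.7 dBu.
Stage 3: -3.7 dBu ≤ -2.5 dBu, so stage 3 doesn't engage; output -3.7 dBu.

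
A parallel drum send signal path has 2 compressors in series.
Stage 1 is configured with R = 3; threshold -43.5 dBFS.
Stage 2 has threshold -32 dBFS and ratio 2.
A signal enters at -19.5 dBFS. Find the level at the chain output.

-35.5 dBFS

Stage 1: 24 dB above -43.5 dBFS, reduced 3:1 to 8 dB above → -35.5 dBFS.
Stage 2: -35.5 dBFS ≤ -32 dBFS, so stage 2 doesn't engage; output -35.5 dBFS.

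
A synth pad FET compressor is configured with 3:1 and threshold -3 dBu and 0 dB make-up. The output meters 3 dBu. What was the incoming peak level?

15 dBu

That's 6 dB above the -3 dBu threshold.
Before 3:1 compression the overshoot was 6 × 3 = 18 dB, so input = -3 + 18 = 15 dBu.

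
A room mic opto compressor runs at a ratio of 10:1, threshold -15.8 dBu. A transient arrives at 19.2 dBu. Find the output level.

Overshoot: 19.2 − (-15.8) = 35 dB.
The 35 dB excess becomes 3.5 dB after 10:1 reduction.
That puts the output at -12.3 dBu.

-12.3 dBu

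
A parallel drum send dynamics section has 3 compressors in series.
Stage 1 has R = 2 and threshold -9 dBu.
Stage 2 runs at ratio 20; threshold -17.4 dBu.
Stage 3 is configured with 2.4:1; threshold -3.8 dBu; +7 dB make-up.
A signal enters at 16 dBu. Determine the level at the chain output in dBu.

Stage 1: overshoot 25 dB → 25/2 = 12.5 dB → 3.5 dBu.
Stage 2: overshoot 20.9 dB → 20.9/20 = 1.045 dB → -16.355 dBu.
Stage 3: below threshold (-16.355 ≤ -3.8); passes unchanged; make-up brings it to -9.355 dBu.

-9.355 dBu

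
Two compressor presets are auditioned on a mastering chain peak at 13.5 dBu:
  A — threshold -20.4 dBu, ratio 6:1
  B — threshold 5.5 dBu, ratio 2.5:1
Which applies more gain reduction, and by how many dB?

A: GR = 33.9 − 33.9/6 = 28.25 dB.
B: GR = 8 − 8/2.5 = 4.8 dB.
A reduces 23.45 dB more.

A, by 23.45 dB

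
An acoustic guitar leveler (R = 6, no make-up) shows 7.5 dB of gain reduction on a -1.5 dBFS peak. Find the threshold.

Gain reduction = -1.5 − (-9) = 7.5 dB; output overshoot = GR / (R − 1) = 7.5 / 5 = 1.5 dB.
Threshold = output − output overshoot = -9 − 1.5 = -10.5 dBFS.

-10.5 dBFS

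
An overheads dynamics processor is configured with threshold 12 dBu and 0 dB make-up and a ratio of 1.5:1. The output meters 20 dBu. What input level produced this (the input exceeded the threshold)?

That's 8 dB above the 12 dBu threshold.
Undo the ratio: input overshoot = 8 × 1.5 = 12 dB, giving input = 24 dBu.

24 dBu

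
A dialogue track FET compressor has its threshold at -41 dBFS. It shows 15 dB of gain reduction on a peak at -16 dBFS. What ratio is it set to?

2.5:1

Input overshoot = -16 − (-41) = 25 dB.
Output overshoot = 25 − 15 = 10 dB.
Ratio = input overshoot / output overshoot = 25 / 10 = 2.5.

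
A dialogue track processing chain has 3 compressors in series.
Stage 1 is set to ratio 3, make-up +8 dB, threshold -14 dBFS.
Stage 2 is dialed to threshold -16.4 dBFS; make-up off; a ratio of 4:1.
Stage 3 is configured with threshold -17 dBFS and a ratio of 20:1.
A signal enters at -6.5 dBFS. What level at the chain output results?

-16.80875 dBFS

Stage 1: overshoot 7.5 dB → 7.5/3 = 2.5 dB → -11.5 dBFS; +8 dB make-up → -3.5 dBFS.
Stage 2: 12.9 dB above -16.4 dBFS, reduced 4:1 to 3.225 dB above → -13.175 dBFS.
Stage 3: -13.175 dBFS is 3.825 dB over -17 dBFS; at 20:1 that becomes 0.19125 dB over, giving -16.80875 dBFS.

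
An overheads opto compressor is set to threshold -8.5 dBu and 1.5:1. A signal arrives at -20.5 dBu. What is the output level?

-20.5 dBu is 12 dB below the -8.5 dBu threshold, so no gain reduction is applied.
Output = input = -20.5 dBu.

-20.5 dBu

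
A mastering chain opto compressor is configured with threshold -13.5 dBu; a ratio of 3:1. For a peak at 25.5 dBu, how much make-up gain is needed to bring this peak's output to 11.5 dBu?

Without make-up, output = threshold + overshoot/3 = -13.5 + 13 = -0.5 dBu.
Gap to target: 12 dB.

12 dB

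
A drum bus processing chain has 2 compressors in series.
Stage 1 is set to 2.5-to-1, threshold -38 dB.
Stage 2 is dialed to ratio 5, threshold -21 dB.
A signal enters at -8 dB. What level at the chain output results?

Stage 1: 30 dB above -38 dB, reduced 2.5:1 to 12 dB above → -26 dB.
Stage 2: below threshold (-26 ≤ -21); passes unchanged; output -26 dB.

-26 dB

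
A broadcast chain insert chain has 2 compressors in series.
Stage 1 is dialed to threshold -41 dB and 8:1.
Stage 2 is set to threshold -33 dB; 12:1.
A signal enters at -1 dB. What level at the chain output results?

-36 dB

Stage 1: -1 dB is 40 dB over -41 dB; at 8:1 that becomes 5 dB over, giving -36 dB.
Stage 2: -36 dB ≤ -33 dB, so stage 2 doesn't engage; output -36 dB.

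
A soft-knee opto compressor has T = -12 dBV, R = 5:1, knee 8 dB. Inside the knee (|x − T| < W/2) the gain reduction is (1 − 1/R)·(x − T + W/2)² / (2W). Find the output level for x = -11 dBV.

-12.25 dBV

x − T + W/2 = -11 − (-12) + 4 = 5.
GR = (1 − 1/5) × 5² / 16 = 0.8 × 25 / 16 = 1.25 dB.
Output = -11 − 1.25 = -12.25 dBV.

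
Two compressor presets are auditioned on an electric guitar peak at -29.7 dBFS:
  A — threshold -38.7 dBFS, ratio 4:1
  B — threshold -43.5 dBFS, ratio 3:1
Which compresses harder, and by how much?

B, by 2.45 dB

A: overshoot 9 dB → output overshoot 2.25 dB → GR 6.75 dB.
B: overshoot 13.8 dB → output overshoot 4.6 dB → GR 9.2 dB.
B applies 2.45 dB more gain reduction.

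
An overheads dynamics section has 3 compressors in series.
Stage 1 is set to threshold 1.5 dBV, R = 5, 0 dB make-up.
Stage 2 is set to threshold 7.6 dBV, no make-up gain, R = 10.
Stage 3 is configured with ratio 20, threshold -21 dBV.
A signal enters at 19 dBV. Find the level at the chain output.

-19.7 dBV

Stage 1: overshoot 17.5 dB → 17.5/5 = 3.5 dB → 5 dBV.
Stage 2: 5 dBV is at or below the 7.6 dBV threshold — no compression; output 5 dBV.
Stage 3: 26 dB above -21 dBV, reduced 20:1 to 1.3 dB above → -19.7 dBV.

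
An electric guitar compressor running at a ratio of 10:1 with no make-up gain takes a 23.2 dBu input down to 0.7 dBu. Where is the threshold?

-1.8 dBu

Gain reduction = 23.2 − 0.7 = 22.5 dB; output overshoot = GR / (R − 1) = 22.5 / 9 = 2.5 dB.
Threshold = output − output overshoot = 0.7 − 2.5 = -1.8 dBu.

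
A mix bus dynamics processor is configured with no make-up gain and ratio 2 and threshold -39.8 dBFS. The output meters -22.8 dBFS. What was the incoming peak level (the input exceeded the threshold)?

-5.8 dBFS

The compressed level sits -22.8 − (-39.8) = 17 dB over threshold.
Input overshoot = R × output overshoot = 34 dB → input = -39.8 + 34 = -5.8 dBFS.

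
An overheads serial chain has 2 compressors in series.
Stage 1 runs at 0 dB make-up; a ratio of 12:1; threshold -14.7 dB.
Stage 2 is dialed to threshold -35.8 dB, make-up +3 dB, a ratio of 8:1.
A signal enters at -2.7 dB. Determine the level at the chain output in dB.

Stage 1: overshoot 12 dB → 12/12 = 1 dB → -13.7 dB.
Stage 2: overshoot 22.1 dB → 22.1/8 = 2.7625 dB → -33.0375 dB; +3 dB make-up → -30.0375 dB.

-30.0375 dB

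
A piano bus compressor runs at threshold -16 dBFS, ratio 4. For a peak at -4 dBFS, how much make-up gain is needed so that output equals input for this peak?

9 dB

The peak compresses to -16 + 12/4 = -13 dBFS.
To reach -4 dBFS requires -4 − (-13) = 9 dB of make-up.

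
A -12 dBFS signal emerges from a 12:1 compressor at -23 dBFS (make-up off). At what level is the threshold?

Input is 12 dB above T (since output overshoot × R = input overshoot: (-23 − T)·12 = -12 − T gives T = -24 dBFS).
Check: -24 + (-12 − (-24))/12 = -24 + 1 = -23 dBFS. ✓

-24 dBFS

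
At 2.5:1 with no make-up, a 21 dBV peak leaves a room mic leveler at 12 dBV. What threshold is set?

6 dBV

Gain reduction = 21 − 12 = 9 dB; output overshoot = GR / (R − 1) = 9 / 1.5 = 6 dB.
Threshold = output − output overshoot = 12 − 6 = 6 dBV.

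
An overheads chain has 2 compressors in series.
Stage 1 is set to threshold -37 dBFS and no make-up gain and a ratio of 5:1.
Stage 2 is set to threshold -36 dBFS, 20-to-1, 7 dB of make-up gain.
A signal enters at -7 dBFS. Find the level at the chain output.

Stage 1: 30 dB above -37 dBFS, reduced 5:1 to 6 dB above → -31 dBFS.
Stage 2: 5 dB above -36 dBFS, reduced 20:1 to 0.25 dB above → -35.75 dBFS; +7 dB make-up → -28.75 dBFS.

-28.75 dBFS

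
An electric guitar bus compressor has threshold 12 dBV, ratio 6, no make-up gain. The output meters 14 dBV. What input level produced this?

24 dBV

Post-compression overshoot = 14 − 12 = 2 dB.
Before 6:1 compression the overshoot was 2 × 6 = 12 dB, so input = 12 + 12 = 24 dBV.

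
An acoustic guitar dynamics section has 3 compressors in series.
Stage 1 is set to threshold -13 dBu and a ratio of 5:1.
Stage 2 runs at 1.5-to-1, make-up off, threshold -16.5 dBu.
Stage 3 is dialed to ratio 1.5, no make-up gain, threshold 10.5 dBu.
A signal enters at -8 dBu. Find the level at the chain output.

-13.5 dBu

Stage 1: overshoot 5 dB → 5/5 = 1 dB → -12 dBu.
Stage 2: overshoot 4.5 dB → 4.5/1.5 = 3 dB → -13.5 dBu.
Stage 3: -13.5 dBu ≤ 10.5 dBu, so stage 3 doesn't engage; output -13.5 dBu.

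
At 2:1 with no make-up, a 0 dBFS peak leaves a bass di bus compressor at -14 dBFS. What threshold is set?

Let T be the threshold. Output overshoot = (input overshoot)/R, so -14 − T = (0 − T)/2.
2·(-14 − T) = 0 − T → 1·T = -28 − 0 = -28.
T = -28/1 = -28 dBFS.

-28 dBFS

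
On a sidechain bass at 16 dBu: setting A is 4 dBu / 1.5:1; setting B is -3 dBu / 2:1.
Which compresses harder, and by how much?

B, by 5.5 dB

A: 12 dB over, compressed to 8 dB over, so 4 dB of GR.
B: 19 dB over, compressed to 9.5 dB over, so 9.5 dB of GR.
B reduces 5.5 dB more.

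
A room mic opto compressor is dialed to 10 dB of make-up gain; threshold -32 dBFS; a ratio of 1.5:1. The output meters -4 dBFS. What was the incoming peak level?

Before make-up, the level was -4 − 10 = -14 dBFS.
Post-compression overshoot = -14 − (-32) = 18 dB.
Input overshoot = R × output overshoot = 27 dB → input = -32 + 27 = -5 dBFS.

-5 dBFS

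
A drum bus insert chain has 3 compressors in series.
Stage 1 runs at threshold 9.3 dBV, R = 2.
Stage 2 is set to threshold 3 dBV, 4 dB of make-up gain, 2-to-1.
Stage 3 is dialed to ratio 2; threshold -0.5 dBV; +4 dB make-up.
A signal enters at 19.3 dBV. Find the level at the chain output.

10.075 dBV

Stage 1: 10 dB above 9.3 dBV, reduced 2:1 to 5 dB above → 14.3 dBV.
Stage 2: overshoot 11.3 dB → 11.3/2 = 5.65 dB → 8.65 dBV; +4 dB make-up → 12.65 dBV.
Stage 3: 12.65 dBV is 13.15 dB over -0.5 dBV; at 2:1 that becomes 6.575 dB over, giving 6.075 dBV; +4 dB make-up → 10.075 dBV.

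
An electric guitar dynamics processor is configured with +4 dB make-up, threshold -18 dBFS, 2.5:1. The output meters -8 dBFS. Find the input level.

-3 dBFS

Before make-up, the level was -8 − 4 = -12 dBFS.
Post-compression overshoot = -12 − (-18) = 6 dB.
Input overshoot = R × output overshoot = 15 dB → input = -18 + 15 = -3 dBFS.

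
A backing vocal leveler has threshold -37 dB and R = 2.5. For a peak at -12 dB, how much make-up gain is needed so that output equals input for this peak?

15 dB

Without make-up, output = threshold + overshoot/2.5 = -37 + 10 = -27 dB.
Gap to target: 15 dB.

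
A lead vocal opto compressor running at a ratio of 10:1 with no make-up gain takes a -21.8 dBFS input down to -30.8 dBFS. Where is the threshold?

-31.8 dBFS

Input is 10 dB above T (since output overshoot × R = input overshoot: (-30.8 − T)·10 = -21.8 − T gives T = -31.8 dBFS).
Check: -31.8 + (-21.8 − (-31.8))/10 = -31.8 + 1 = -30.8 dBFS. ✓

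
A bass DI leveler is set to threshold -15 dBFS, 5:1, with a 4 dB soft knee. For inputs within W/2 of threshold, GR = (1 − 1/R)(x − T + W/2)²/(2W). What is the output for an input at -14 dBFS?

x − T + W/2 = -14 − (-15) + 2 = 3.
GR = (1 − 1/5) × 3² / 8 = 0.8 × 9 / 8 = 0.9 dB.
Output = -14 − 0.9 = -14.9 dBFS.

-14.9 dBFS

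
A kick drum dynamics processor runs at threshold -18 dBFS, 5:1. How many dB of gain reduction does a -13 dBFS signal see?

The signal is 5 dB above threshold.
After 5:1 compression the overshoot becomes 5/5 = 1 dB.
GR = overshoot in − overshoot out = 5 − 1 = 4 dB.

4 dB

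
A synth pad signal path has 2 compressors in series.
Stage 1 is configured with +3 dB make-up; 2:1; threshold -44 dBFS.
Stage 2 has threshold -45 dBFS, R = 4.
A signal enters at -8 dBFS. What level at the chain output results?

-39.5 dBFS

Stage 1: -8 dBFS is 36 dB over -44 dBFS; at 2:1 that becomes 18 dB over, giving -26 dBFS; +3 dB make-up → -23 dBFS.
Stage 2: overshoot 22 dB → 22/4 = 5.5 dB → -39.5 dBFS.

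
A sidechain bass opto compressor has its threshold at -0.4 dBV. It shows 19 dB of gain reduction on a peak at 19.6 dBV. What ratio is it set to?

Input overshoot = 19.6 − (-0.4) = 20 dB.
Output overshoot = 20 − 19 = 1 dB.
Ratio = input overshoot / output overshoot = 20 / 1 = 20.

20:1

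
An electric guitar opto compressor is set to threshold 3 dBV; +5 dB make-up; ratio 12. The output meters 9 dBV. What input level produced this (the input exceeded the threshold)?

15 dBV

Stripping the +5 dB make-up gives 4 dBV at the gain stage.
The compressed level sits 4 − 3 = 1 dB over threshold.
Undo the ratio: input overshoot = 1 × 12 = 12 dB, giving input = 15 dBV.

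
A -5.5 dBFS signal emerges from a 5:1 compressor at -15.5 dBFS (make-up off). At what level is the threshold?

-18 dBFS

Gain reduction = -5.5 − (-15.5) = 10 dB; output overshoot = GR / (R − 1) = 10 / 4 = 2.5 dB.
Threshold = output − output overshoot = -15.5 − 2.5 = -18 dBFS.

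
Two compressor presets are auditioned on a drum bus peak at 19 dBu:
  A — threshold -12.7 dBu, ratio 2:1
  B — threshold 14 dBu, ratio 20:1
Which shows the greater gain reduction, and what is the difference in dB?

A: overshoot 31.7 dB → output overshoot 15.85 dB → GR 15.85 dB.
B: overshoot 5 dB → output overshoot 0.25 dB → GR 4.75 dB.
Difference: 11.1 dB in favour of A.

A, by 11.1 dB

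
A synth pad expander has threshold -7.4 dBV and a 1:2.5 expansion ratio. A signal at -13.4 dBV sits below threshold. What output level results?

The input is 6 dB below the -7.4 dBV threshold.
A 1:2.5 expander multiplies undershoot by 2.5: 6 × 2.5 = 15 dB below threshold.
Output = -7.4 − 15 = -22.4 dBV.

-22.4 dBV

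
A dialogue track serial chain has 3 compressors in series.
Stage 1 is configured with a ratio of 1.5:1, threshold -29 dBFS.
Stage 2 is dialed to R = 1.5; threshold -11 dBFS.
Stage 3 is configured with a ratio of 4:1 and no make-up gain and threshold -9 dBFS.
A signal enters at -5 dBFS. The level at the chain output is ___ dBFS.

Stage 1: overshoot 24 dB → 24/1.5 = 16 dB → -13 dBFS.
Stage 2: -13 dBFS is at or below the -11 dBFS threshold — no compression; output -13 dBFS.
Stage 3: -13 dBFS ≤ -9 dBFS, so stage 3 doesn't engage; output -13 dBFS.

-13 dBFS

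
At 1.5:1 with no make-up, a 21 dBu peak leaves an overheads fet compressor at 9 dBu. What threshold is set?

Let T be the threshold. Output overshoot = (input overshoot)/R, so 9 − T = (21 − T)/1.5.
1.5·(9 − T) = 21 − T → 0.5·T = 13.5 − 21 = -7.5.
T = -7.5/0.5 = -15 dBu.

-15 dBu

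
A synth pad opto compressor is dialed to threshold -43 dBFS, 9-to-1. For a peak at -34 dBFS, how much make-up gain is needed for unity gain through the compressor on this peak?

8 dB

Without make-up, output = threshold + overshoot/9 = -43 + 1 = -42 dBFS.
Gap to target: 8 dB.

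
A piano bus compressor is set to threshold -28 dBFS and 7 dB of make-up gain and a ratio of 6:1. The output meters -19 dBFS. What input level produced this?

Stripping the +7 dB make-up gives -26 dBFS at the gain stage.
Post-compression overshoot = -26 − (-28) = 2 dB.
Before 6:1 compression the overshoot was 2 × 6 = 12 dB, so input = -28 + 12 = -16 dBFS.

-16 dBFS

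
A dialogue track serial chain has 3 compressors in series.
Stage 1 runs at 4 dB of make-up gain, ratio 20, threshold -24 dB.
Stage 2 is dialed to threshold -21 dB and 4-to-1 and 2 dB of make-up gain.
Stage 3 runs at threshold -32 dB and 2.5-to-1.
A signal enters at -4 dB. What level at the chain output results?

Stage 1: 20 dB above -24 dB, reduced 20:1 to 1 dB above → -23 dB; +4 dB make-up → -19 dB.
Stage 2: -19 dB is 2 dB over -21 dB; at 4:1 that becomes 0.5 dB over, giving -20.5 dB; +2 dB make-up → -18.5 dB.
Stage 3: -18.5 dB is 13.5 dB over -32 dB; at 2.5:1 that becomes 5.4 dB over, giving -26.6 dB.

-26.6 dB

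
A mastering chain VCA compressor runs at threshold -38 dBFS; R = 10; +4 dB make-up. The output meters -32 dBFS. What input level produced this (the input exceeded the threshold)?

-18 dBFS

Before make-up, the level was -32 − 4 = -36 dBFS.
Post-compression overshoot = -36 − (-38) = 2 dB.
Before 10:1 compression the overshoot was 2 × 10 = 20 dB, so input = -38 + 20 = -18 dBFS.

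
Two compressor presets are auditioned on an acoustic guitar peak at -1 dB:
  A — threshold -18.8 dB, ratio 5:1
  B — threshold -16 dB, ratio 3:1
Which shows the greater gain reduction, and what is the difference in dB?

A, by 4.24 dB

A: GR = 17.8 − 17.8/5 = 14.24 dB.
B: GR = 15 − 15/3 = 10 dB.
Difference: 4.24 dB in favour of A.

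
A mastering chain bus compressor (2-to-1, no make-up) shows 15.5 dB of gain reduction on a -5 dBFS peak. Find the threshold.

-36 dBFS

Let T be the threshold. Output overshoot = (input overshoot)/R, so -20.5 − T = (-5 − T)/2.
2·(-20.5 − T) = -5 − T → 1·T = -41 − (-5) = -36.
T = -36/1 = -36 dBFS.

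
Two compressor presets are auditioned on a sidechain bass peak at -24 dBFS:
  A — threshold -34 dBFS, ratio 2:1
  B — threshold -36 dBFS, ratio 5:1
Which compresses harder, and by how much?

B, by 4.6 dB

A: GR = 10 − 10/2 = 5 dB.
B: GR = 12 − 12/5 = 9.6 dB.
B applies 4.6 dB more gain reduction.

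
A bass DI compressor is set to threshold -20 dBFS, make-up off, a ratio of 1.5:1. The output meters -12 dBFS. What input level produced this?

The compressed level sits -12 − (-20) = 8 dB over threshold.
Input overshoot = R × output overshoot = 12 dB → input = -20 + 12 = -8 dBFS.

-8 dBFS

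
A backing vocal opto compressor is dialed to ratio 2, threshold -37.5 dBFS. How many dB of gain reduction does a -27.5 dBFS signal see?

-27.5 dBFS exceeds the threshold by 10 dB.
After 2:1 compression the overshoot becomes 10/2 = 5 dB.
So the signal is attenuated by 10 − 5 = 5 dB.

5 dB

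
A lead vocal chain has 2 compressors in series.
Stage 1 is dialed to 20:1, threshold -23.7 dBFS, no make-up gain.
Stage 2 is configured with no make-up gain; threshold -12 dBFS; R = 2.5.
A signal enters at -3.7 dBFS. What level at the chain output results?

Stage 1: overshoot 20 dB → 20/20 = 1 dB → -22.7 dBFS.
Stage 2: below threshold (-22.7 ≤ -12); passes unchanged; output -22.7 dBFS.

-22.7 dBFS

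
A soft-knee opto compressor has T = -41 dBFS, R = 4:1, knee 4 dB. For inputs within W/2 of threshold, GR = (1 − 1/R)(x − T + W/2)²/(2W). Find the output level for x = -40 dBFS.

-40.84375 dBFS

x − T + W/2 = -40 − (-41) + 2 = 3.
GR = (1 − 1/4) × 3² / 8 = 0.75 × 9 / 8 = 0.84375 dB.
Output = -40 − 0.84375 = -40.84375 dBFS.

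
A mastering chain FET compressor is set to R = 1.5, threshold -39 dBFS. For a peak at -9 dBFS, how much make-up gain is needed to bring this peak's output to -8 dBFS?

Without make-up, output = threshold + overshoot/1.5 = -39 + 20 = -19 dBFS.
Gap to target: 11 dB.

11 dB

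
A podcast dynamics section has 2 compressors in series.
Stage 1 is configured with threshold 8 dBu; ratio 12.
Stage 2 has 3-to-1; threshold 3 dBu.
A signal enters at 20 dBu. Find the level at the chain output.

5 dBu

Stage 1: 20 dBu is 12 dB over 8 dBu; at 12:1 that becomes 1 dB over, giving 9 dBu.
Stage 2: 9 dBu is 6 dB over 3 dBu; at 3:1 that becomes 2 dB over, giving 5 dBu.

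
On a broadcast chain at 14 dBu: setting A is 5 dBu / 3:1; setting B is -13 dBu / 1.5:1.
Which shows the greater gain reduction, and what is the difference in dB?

A: GR = 9 − 9/3 = 6 dB.
B: GR = 27 − 27/1.5 = 9 dB.
B applies 3 dB more gain reduction.

B, by 3 dB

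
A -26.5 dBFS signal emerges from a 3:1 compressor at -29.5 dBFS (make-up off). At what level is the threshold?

-31 dBFS

Gain reduction = -26.5 − (-29.5) = 3 dB; output overshoot = GR / (R − 1) = 3 / 2 = 1.5 dB.
Threshold = output − output overshoot = -29.5 − 1.5 = -31 dBFS.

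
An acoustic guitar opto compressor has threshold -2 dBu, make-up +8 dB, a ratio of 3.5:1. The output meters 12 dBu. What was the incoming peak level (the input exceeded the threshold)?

19 dBu

Remove make-up: 12 − 8 = 4 dBu.
The compressed level sits 4 − (-2) = 6 dB over threshold.
Input overshoot = R × output overshoot = 21 dB → input = -2 + 21 = 19 dBu.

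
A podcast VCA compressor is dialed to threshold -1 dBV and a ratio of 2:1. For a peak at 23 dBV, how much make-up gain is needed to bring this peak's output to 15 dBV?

Overshoot 24 dB → 24/2 = 12 dB after compression, so the compressed level is -1 + 12 = 11 dBV.
Make-up = target − compressed = 15 − 11 = 4 dB.

4 dB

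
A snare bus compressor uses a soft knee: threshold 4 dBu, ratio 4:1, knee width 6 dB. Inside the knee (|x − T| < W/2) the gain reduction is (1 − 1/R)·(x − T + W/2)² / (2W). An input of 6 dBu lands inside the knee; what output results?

4.4375 dBu

x − T + W/2 = 6 − 4 + 3 = 5.
GR = (1 − 1/4) × 5² / 12 = 0.75 × 25 / 12 = 1.5625 dB.
Output = 6 − 1.5625 = 4.4375 dBu.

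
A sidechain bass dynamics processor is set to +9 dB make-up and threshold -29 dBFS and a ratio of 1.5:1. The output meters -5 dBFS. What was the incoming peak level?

-6.5 dBFS

Stripping the +9 dB make-up gives -14 dBFS at the gain stage.
That's 15 dB above the -29 dBFS threshold.
Input overshoot = R × output overshoot = 22.5 dB → input = -29 + 22.5 = -6.5 dBFS.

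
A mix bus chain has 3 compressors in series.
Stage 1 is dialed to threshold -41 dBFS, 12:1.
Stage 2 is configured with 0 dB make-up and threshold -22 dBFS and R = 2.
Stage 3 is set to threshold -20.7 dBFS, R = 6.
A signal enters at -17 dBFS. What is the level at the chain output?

Stage 1: overshoot 24 dB → 24/12 = 2 dB → -39 dBFS.
Stage 2: -39 dBFS ≤ -22 dBFS, so stage 2 doesn't engage; output -39 dBFS.
Stage 3: below threshold (-39 ≤ -20.7); passes unchanged; output -39 dBFS.

-39 dBFS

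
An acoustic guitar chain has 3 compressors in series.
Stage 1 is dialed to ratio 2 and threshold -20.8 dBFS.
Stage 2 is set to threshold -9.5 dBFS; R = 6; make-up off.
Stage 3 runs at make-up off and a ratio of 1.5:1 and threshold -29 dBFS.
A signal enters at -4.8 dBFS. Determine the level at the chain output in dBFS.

Stage 1: -4.8 dBFS is 16 dB over -20.8 dBFS; at 2:1 that becomes 8 dB over, giving -12.8 dBFS.
Stage 2: below threshold (-12.8 ≤ -9.5); passes unchanged; output -12.8 dBFS.
Stage 3: 16.2 dB above -29 dBFS, reduced 1.5:1 to 10.8 dB above → -18.2 dBFS.

-18.2 dBFS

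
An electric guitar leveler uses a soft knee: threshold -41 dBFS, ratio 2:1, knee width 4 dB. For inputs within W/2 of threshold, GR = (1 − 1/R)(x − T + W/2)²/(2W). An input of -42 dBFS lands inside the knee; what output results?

x − T + W/2 = -42 − (-41) + 2 = 1.
GR = (1 − 1/2) × 1² / 8 = 0.5 × 1 / 8 = 0.0625 dB.
Output = -42 − 0.0625 = -42.0625 dBFS.

-42.0625 dBFS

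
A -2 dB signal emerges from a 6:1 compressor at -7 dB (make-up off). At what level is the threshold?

Input is 6 dB above T (since output overshoot × R = input overshoot: (-7 − T)·6 = -2 − T gives T = -8 dB).
Check: -8 + (-2 − (-8))/6 = -8 + 1 = -7 dB. ✓

-8 dB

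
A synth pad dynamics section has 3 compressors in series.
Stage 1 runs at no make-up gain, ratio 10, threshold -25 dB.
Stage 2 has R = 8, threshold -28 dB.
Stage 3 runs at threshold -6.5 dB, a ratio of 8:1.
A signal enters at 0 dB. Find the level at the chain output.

-27.3125 dB

Stage 1: 0 dB is 25 dB over -25 dB; at 10:1 that becomes 2.5 dB over, giving -22.5 dB.
Stage 2: -22.5 dB is 5.5 dB over -28 dB; at 8:1 that becomes 0.6875 dB over, giving -27.3125 dB.
Stage 3: -27.3125 dB is at or below the -6.5 dB threshold — no compression; output -27.3125 dB.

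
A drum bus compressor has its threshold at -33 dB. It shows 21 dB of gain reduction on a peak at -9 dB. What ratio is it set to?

Input overshoot = -9 − (-33) = 24 dB.
Output overshoot = 24 − 21 = 3 dB.
Ratio = input overshoot / output overshoot = 24 / 3 = 8.

8:1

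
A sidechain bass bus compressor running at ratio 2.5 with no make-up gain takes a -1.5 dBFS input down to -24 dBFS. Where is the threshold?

Input is 37.5 dB above T (since output overshoot × R = input overshoot: (-24 − T)·2.5 = -1.5 − T gives T = -39 dBFS).
Check: -39 + (-1.5 − (-39))/2.5 = -39 + 15 = -24 dBFS. ✓

-39 dBFS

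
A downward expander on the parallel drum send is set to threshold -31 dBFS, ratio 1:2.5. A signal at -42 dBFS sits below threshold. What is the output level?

-58.5 dBFS

The input is 11 dB below the -31 dBFS threshold.
A 1:2.5 expander multiplies undershoot by 2.5: 11 × 2.5 = 27.5 dB below threshold.
Output = -31 − 27.5 = -58.5 dBFS.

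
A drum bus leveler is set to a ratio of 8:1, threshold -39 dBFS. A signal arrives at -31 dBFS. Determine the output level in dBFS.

-38 dBFS

The input is 8 dB above the -39 dBFS threshold.
8:1 compression reduces that to 8/8 = 1 dB over.
So the level is -39 + 1 = -38 dBFS.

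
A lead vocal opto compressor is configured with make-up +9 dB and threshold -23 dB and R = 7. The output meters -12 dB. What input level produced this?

-9 dB

Before make-up, the level was -12 − 9 = -21 dB.
Post-compression overshoot = -21 − (-23) = 2 dB.
Input overshoot = R × output overshoot = 14 dB → input = -23 + 14 = -9 dB.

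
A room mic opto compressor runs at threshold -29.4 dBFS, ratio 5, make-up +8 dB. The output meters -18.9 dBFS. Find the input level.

Before make-up, the level was -18.9 − 8 = -26.9 dBFS.
That's 2.5 dB above the -29.4 dBFS threshold.
Before 5:1 compression the overshoot was 2.5 × 5 = 12.5 dB, so input = -29.4 + 12.5 = -16.9 dBFS.

-16.9 dBFS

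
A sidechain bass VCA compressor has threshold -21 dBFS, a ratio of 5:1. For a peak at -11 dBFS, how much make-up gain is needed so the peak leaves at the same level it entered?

The peak compresses to -21 + 10/5 = -19 dBFS.
To reach -11 dBFS requires -11 − (-19) = 8 dB of make-up.

8 dB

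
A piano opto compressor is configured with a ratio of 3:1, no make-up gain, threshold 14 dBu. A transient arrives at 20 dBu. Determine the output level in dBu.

16 dBu

Overshoot: 20 − 14 = 6 dB.
3:1 compression reduces that to 6/3 = 2 dB over.
That puts the output at 16 dBu.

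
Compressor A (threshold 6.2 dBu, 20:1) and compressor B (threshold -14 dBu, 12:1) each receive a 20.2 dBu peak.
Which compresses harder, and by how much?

A: 14 dB over, compressed to 0.7 dB over, so 13.3 dB of GR.
B: 34.2 dB over, compressed to 2.85 dB over, so 31.35 dB of GR.
B applies 18.05 dB more gain reduction.

B, by 18.05 dB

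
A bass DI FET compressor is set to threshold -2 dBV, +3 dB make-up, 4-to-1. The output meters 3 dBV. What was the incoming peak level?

6 dBV

Stripping the +3 dB make-up gives 0 dBV at the gain stage.
That's 2 dB above the -2 dBV threshold.
Input overshoot = R × output overshoot = 8 dB → input = -2 + 8 = 6 dBV.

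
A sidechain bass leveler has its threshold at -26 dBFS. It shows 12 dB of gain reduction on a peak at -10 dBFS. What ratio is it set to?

4:1

Input overshoot = -10 − (-26) = 16 dB.
Output overshoot = 16 − 12 = 4 dB.
Ratio = input overshoot / output overshoot = 16 / 4 = 4.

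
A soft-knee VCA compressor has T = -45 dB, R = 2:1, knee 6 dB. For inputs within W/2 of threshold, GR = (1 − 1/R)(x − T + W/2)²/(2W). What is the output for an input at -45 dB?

x − T + W/2 = -45 − (-45) + 3 = 3.
GR = (1 − 1/2) × 3² / 12 = 0.5 × 9 / 12 = 0.375 dB.
Output = -45 − 0.375 = -45.375 dB.

-45.375 dB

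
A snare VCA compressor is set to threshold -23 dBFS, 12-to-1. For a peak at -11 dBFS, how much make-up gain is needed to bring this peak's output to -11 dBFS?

Without make-up, output = threshold + overshoot/12 = -23 + 1 = -22 dBFS.
Gap to target: 11 dB.

11 dB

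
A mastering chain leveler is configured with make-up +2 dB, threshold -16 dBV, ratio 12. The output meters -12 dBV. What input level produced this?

Stripping the +2 dB make-up gives -14 dBV at the gain stage.
That's 2 dB above the -16 dBV threshold.
Before 12:1 compression the overshoot was 2 × 12 = 24 dB, so input = -16 + 24 = 8 dBV.

8 dBV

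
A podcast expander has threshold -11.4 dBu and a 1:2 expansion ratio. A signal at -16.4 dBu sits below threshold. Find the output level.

Undershoot = (-11.4) − (-16.4) = 5 dB.
At 1:2, that expands to 10 dB under threshold.
Output = -11.4 − 10 = -21.4 dBu.

-21.4 dBu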